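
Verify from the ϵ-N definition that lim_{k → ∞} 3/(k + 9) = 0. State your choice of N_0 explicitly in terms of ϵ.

Suppose ϵ > 0. For k ≥ 1, |3/(k + 9) − 0| = 3/(k + 9) ≤ 3/k.
We need 3/k < ϵ, i.e. k > 3/ϵ.
Take N_0 = 3/ϵ. If k > N_0 then |3/(k + 9)| ≤ 3/k < ϵ.

N_0 = 3/ϵ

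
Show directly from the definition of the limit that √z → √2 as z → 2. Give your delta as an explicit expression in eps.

Fix eps > 0. We want delta > 0 such that 0 < |z − 2| < delta implies |√z − √2| < eps.
Multiplying by the conjugate, |√z − √2| = |z − 2|/(√z + √2).
Restrict delta ≤ 2 so that |z − 2| < 2 forces z > 0, and then √z + √2 > √2.
Hence |√z − √2| < |z − 2|/√2, which is < eps once |z − 2| < √2·eps.
Take delta = min(2, √2·eps). If 0 < |z − 2| < delta then z > 0 and |√z − √2| < |z − 2|/√2 < eps.

delta = min(2, √2·eps)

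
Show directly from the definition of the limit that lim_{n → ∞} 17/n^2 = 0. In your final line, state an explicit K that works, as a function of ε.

Suppose ε > 0. For n ≥ 1, |17/n^2 − 0| = 17/n^2.
17/n^2 < ε ⇔ n^2 > 17/ε ⇔ n > (17/ε)^{1/2}.
Take K = (17/ε)^{1/2}. Then n > K implies 17/n^2 < ε.

K = (17/ε)^{1/2}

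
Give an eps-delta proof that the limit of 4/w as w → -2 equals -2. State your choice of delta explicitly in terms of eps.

Let eps > 0 be given. We seek delta > 0 such that 0 < |w + 2| < delta implies |4/w + 2| < eps.
|4/w + 2| = 4·|-2 − w|/(2·|w|) = 4|w + 2|/(2|w|).
Require delta ≤ 1 so that |w| > 2 − 1 = 1, hence 2|w| > 2.
Then |4/w + 2| < 4|w + 2|/2, which is < eps when |w + 2| < (1/2)eps.
Take delta = min(1, (1/2)eps). Then 0 < |w + 2| < delta gives both |w + 2| < 1 and |w + 2| < (1/2)eps, so |4/w + 2| < eps.

delta = min(1, (1/2)eps)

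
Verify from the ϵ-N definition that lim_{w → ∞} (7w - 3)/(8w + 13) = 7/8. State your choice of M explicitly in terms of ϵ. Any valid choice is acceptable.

M = (115/64)/ϵ

Suppose ϵ > 0. We seek M > 0 such that w > M implies |(7w - 3)/(8w + 13) − (7/8)| < ϵ.
(7w - 3)/(8w + 13) − (7/8) = (8(7w - 3) − 7(8w + 13)) / (8(8w + 13)) = -115/(8(8w + 13)).
For w > 0 we have 8w + 13 > 8w, so |(7w - 3)/(8w + 13) − (7/8)| = 115/(8(8w + 13)) < 115/(8·8w) = (115/64)/w.
Thus |(7w - 3)/(8w + 13) − (7/8)| < ϵ whenever w > (115/64)/ϵ.
Take M = (115/64)/ϵ. If w > M then |(7w - 3)/(8w + 13) − (7/8)| < (115/64)/w < ϵ.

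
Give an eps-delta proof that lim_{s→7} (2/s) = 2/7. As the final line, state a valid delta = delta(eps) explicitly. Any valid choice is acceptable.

delta = min(7/2, (49/4)eps)

Fix eps > 0. We seek delta > 0 such that 0 < |s − 7| < delta implies |2/s − (2/7)| < eps.
|2/s − (2/7)| = 2·|7 − s|/(7·|s|) = 2|s − 7|/(7|s|).
Restrict delta ≤ 7/2. Then |s − 7| < 7/2 gives |s| > 7/2, so 7|s| > 49/2.
Then |2/s − (2/7)| < 2|s − 7|/(49/2), which is < eps when |s − 7| < (49/4)eps.
Take delta = min(7/2, (49/4)eps). Then 0 < |s − 7| < delta gives both |s − 7| < 7/2 and |s − 7| < (49/4)eps, so |2/s − (2/7)| < eps.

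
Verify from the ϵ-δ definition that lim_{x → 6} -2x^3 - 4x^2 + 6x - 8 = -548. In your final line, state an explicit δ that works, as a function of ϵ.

Let ϵ > 0 be given. We want δ > 0 such that 0 < |x − 6| < δ implies |(-2x^3 - 4x^2 + 6x - 8) + 548| < ϵ.
(-2x^3 - 4x^2 + 6x - 8) + 548 = -2x^3 - 4x^2 + 6x + 540 = (x − 6)(-2x^2 - 16x - 90).
So |(-2x^3 - 4x^2 + 6x - 8) + 548| = |x − 6|·|-2x^2 - 16x - 90|.
Assume first that |x − 6| < 1, so |x| < 7. Then |-2x^2 - 16x - 90| ≤ 2·7^2 + 16·7 + 90 = 300.
Hence |(-2x^3 - 4x^2 + 6x - 8) + 548| ≤ 300|x − 6| < ϵ provided |x − 6| < ϵ/300.
Take δ = min(1, ϵ/300). Then 0 < |x − 6| < δ gives both |x − 6| < 1 and |x − 6| < ϵ/300, so |(-2x^3 - 4x^2 + 6x - 8) + 548| < ϵ.

δ = min(1, ϵ/300)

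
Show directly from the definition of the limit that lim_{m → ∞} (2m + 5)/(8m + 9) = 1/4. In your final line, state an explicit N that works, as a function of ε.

Suppose ε > 0. For m ≥ 1, |(2m + 5)/(8m + 9) − (1/4)| = |22|/(8(8m + 9)) = 22/(8(8m + 9)).
Since 8m + 9 ≥ 8m for m ≥ 1, this is ≤ 22/(8·8m) = (11/32)/m.
So |(2m + 5)/(8m + 9) − (1/4)| < ε whenever m > (11/32)/ε.
Take N = (11/32)/ε. If m > N then |(2m + 5)/(8m + 9) − (1/4)| ≤ (11/32)/m < ε.

N = (11/32)/ε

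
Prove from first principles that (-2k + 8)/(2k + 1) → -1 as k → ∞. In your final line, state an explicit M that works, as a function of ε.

M = (9/2)/ε

Fix ε > 0. For k ≥ 1, |(-2k + 8)/(2k + 1) + 1| = |18|/(2(2k + 1)) = 18/(2(2k + 1)).
Since 2k + 1 ≥ 2k for k ≥ 1, this is ≤ 18/(2·2k) = (9/2)/k.
So |(-2k + 8)/(2k + 1) + 1| < ε whenever k > (9/2)/ε.
Take M = (9/2)/ε. If k > M then |(-2k + 8)/(2k + 1) + 1| ≤ (9/2)/k < ε.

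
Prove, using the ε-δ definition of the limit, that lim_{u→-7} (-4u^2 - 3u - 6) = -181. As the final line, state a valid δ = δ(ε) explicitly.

Let ε > 0. We want δ > 0 such that 0 < |u + 7| < δ implies |(-4u^2 - 3u - 6) + 181| < ε.
(-4u^2 - 3u - 6) + 181 = -4u^2 - 3u + 175 = (u + 7)(-4u + 25).
So |(-4u^2 - 3u - 6) + 181| = |u + 7|·|-4u + 25|.
Require δ ≤ 2. Then |u + 7| < 2 gives |u| < 9, and by the triangle inequality |-4u + 25| ≤ 4·9 + 25 = 61.
Hence |(-4u^2 - 3u - 6) + 181| ≤ 61|u + 7| < ε provided |u + 7| < ε/61.
Take δ = min(2, ε/61). Then 0 < |u + 7| < δ gives both |u + 7| < 2 and |u + 7| < ε/61, so |(-4u^2 - 3u - 6) + 181| < ε.

δ = min(2, ε/61)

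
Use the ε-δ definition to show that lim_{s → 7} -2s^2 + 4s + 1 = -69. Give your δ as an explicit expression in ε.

Let ε > 0 be given. We want δ > 0 such that 0 < |s − 7| < δ implies |(-2s^2 + 4s + 1) + 69| < ε.
(-2s^2 + 4s + 1) + 69 = -2s^2 + 4s + 70 = (s − 7)(-2s - 10).
So |(-2s^2 + 4s + 1) + 69| = |s − 7|·|-2s - 10|.
Require δ ≤ 1. Then |s − 7| < 1 gives |s| < 8, and by the triangle inequality |-2s - 10| ≤ 2·8 + 10 = 26.
Hence |(-2s^2 + 4s + 1) + 69| ≤ 26|s − 7| < ε provided |s − 7| < ε/26.
Take δ = min(1, ε/26). Then 0 < |s − 7| < δ gives both |s − 7| < 1 and |s − 7| < ε/26, so |(-2s^2 + 4s + 1) + 69| < ε.

δ = min(1, ε/26)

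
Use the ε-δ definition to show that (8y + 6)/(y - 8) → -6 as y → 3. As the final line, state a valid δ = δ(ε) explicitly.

δ = min(5/2, (5/28)ε)

Let ε > 0 be given. We want δ > 0 with 0 < |y − 3| < δ ⇒ |(8y + 6)/(y - 8) + 6| < ε.
Combining over a common denominator, (8y + 6)/(y - 8) + 6 = [(8y + 6)·(-5) − 30·(y - 8)] / [(-5)·(y - 8)] = -70(y − 3) / ((-5)(y - 8)).
So |(8y + 6)/(y - 8) + 6| = 70|y − 3| / (5·|y − 8|).
Require δ ≤ 5/2, so |y − 8| ≥ |-5| − |y − 3| > 5 − 5/2 = 5/2.
Hence |(8y + 6)/(y - 8) + 6| < 70|y − 3|/(5·(5/2)) = (28/5)|y − 3|, which is < ε once |y − 3| < (5/28)ε.
Take δ = min(5/2, (5/28)ε). Then 0 < |y − 3| < δ forces both bounds, so |(8y + 6)/(y - 8) + 6| < ε.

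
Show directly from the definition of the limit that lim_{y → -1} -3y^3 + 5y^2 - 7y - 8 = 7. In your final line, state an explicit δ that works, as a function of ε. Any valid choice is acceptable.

Fix ε > 0. We want δ > 0 such that 0 < |y + 1| < δ implies |(-3y^3 + 5y^2 - 7y - 8) − 7| < ε.
(-3y^3 + 5y^2 - 7y - 8) − 7 = -3y^3 + 5y^2 - 7y - 15 = (y + 1)(-3y^2 + 8y - 15).
So |(-3y^3 + 5y^2 - 7y - 8) − 7| = |y + 1|·|-3y^2 + 8y - 15|.
Require δ ≤ 2. Then |y + 1| < 2 gives |y| < 3, and by the triangle inequality |-3y^2 + 8y - 15| ≤ 3·3^2 + 8·3 + 15 = 66.
Hence |(-3y^3 + 5y^2 - 7y - 8) − 7| ≤ 66|y + 1| < ε provided |y + 1| < ε/66.
Take δ = min(2, ε/66). Then 0 < |y + 1| < δ gives both |y + 1| < 2 and |y + 1| < ε/66, so |(-3y^3 + 5y^2 - 7y - 8) − 7| < ε.

δ = min(2, ε/66)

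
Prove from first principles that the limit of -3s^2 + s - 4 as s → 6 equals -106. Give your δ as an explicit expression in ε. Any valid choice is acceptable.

Let ε > 0. We want δ > 0 such that 0 < |s − 6| < δ implies |(-3s^2 + s - 4) + 106| < ε.
(-3s^2 + s - 4) + 106 = -3s^2 + s + 102 = (s − 6)(-3s - 17).
So |(-3s^2 + s - 4) + 106| = |s − 6|·|-3s - 17|.
Assume first that |s − 6| < 1, so |s| < 7. Then |-3s - 17| ≤ 3·7 + 17 = 38.
Hence |(-3s^2 + s - 4) + 106| ≤ 38|s − 6| < ε provided |s − 6| < ε/38.
Choosing δ = min(1, ε/38) ensures both conditions, hence |(-3s^2 + s - 4) + 106| < ε.

δ = min(1, ε/38)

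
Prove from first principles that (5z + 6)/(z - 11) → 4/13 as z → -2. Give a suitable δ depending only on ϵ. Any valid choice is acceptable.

δ = min(13/2, (169/122)ϵ)

Let ϵ > 0 be given. We want δ > 0 with 0 < |z + 2| < δ ⇒ |(5z + 6)/(z - 11) − (4/13)| < ϵ.
Combining over a common denominator, (5z + 6)/(z - 11) − (4/13) = [(5z + 6)·(-13) − (-4)·(z - 11)] / [(-13)·(z - 11)] = -61(z + 2) / ((-13)(z - 11)).
So |(5z + 6)/(z - 11) − (4/13)| = 61|z + 2| / (13·|z − 11|).
Restrict δ ≤ 13/2. Then |z + 2| < 13/2 gives |z − 11| = |(z + 2) + (-13)| ≥ 13 − 13/2 = 13/2.
Hence |(5z + 6)/(z - 11) − (4/13)| < 61|z + 2|/(13·(13/2)) = (122/169)|z + 2|, which is < ϵ once |z + 2| < (169/122)ϵ.
Take δ = min(13/2, (169/122)ϵ). Then 0 < |z + 2| < δ forces both bounds, so |(5z + 6)/(z - 11) − (4/13)| < ϵ.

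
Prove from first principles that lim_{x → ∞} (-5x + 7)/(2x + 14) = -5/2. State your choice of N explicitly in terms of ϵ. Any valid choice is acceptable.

N = 21/ϵ

Let ϵ > 0 be given. We seek N > 0 such that x > N implies |(-5x + 7)/(2x + 14) + 5/2| < ϵ.
(-5x + 7)/(2x + 14) + 5/2 = (2(-5x + 7) − (-5)(2x + 14)) / (2(2x + 14)) = 84/(2(2x + 14)).
For x > 0 we have 2x + 14 > 2x, so |(-5x + 7)/(2x + 14) + 5/2| = 84/(2(2x + 14)) < 84/(2·2x) = 21/x.
Thus |(-5x + 7)/(2x + 14) + 5/2| < ϵ whenever x > 21/ϵ.
Take N = 21/ϵ. If x > N then |(-5x + 7)/(2x + 14) + 5/2| < 21/x < ϵ.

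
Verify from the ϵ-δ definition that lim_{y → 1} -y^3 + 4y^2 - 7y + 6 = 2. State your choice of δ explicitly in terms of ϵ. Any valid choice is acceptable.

δ = min(2, ϵ/22)

Fix ϵ > 0. We want δ > 0 such that 0 < |y − 1| < δ implies |(-y^3 + 4y^2 - 7y + 6) − 2| < ϵ.
(-y^3 + 4y^2 - 7y + 6) − 2 = -y^3 + 4y^2 - 7y + 4 = (y − 1)(-y^2 + 3y - 4).
So |(-y^3 + 4y^2 - 7y + 6) − 2| = |y − 1|·|-y^2 + 3y - 4|.
Assume first that |y − 1| < 2, so |y| < 3. Then |-y^2 + 3y - 4| ≤ 3^2 + 3·3 + 4 = 22.
Hence |(-y^3 + 4y^2 - 7y + 6) − 2| ≤ 22|y − 1| < ϵ provided |y − 1| < ϵ/22.
Take δ = min(2, ϵ/22). Then 0 < |y − 1| < δ gives both |y − 1| < 2 and |y − 1| < ϵ/22, so |(-y^3 + 4y^2 - 7y + 6) − 2| < ϵ.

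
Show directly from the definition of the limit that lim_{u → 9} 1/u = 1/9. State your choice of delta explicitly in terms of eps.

delta = min(9/2, (81/2)eps)

Suppose eps > 0. We seek delta > 0 such that 0 < |u − 9| < delta implies |1/u − (1/9)| < eps.
|1/u − (1/9)| = |9 − u|/(9·|u|) = |u − 9|/(9|u|).
Require delta ≤ 9/2 so that |u| > 9 − 9/2 = 9/2, hence 9|u| > 81/2.
Then |1/u − (1/9)| < |u − 9|/(81/2), which is < eps when |u − 9| < (81/2)eps.
Take delta = min(9/2, (81/2)eps). Then 0 < |u − 9| < delta gives both |u − 9| < 9/2 and |u − 9| < (81/2)eps, so |1/u − (1/9)| < eps.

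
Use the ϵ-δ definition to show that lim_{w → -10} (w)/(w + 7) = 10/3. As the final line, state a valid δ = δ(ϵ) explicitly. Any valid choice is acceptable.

δ = min(3/2, (9/14)ϵ)

Suppose ϵ > 0. We want δ > 0 with 0 < |w + 10| < δ ⇒ |(w)/(w + 7) − (10/3)| < ϵ.
Combining over a common denominator, (w)/(w + 7) − (10/3) = [(w)·(-3) − (-10)·(w + 7)] / [(-3)·(w + 7)] = 7(w + 10) / ((-3)(w + 7)).
So |(w)/(w + 7) − (10/3)| = 7|w + 10| / (3·|w + 7|).
Restrict δ ≤ 3/2. Then |w + 10| < 3/2 gives |w + 7| = |(w + 10) + (-3)| ≥ 3 − 3/2 = 3/2.
Hence |(w)/(w + 7) − (10/3)| < 7|w + 10|/(3·(3/2)) = (14/9)|w + 10|, which is < ϵ once |w + 10| < (9/14)ϵ.
Take δ = min(3/2, (9/14)ϵ). Then 0 < |w + 10| < δ forces both bounds, so |(w)/(w + 7) − (10/3)| < ϵ.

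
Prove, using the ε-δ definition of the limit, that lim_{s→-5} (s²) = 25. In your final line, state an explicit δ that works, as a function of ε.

δ = min(2, ε/12)

Suppose ε > 0. We seek δ > 0 with 0 < |s + 5| < δ ⇒ |s² − 25| < ε.
Factor: s² − 25 = (s + 5)(s - 5), so |s² − 25| = |s + 5|·|s - 5|.
Restrict δ ≤ 2. Then |s + 5| < 2 gives |s| < 7, so by the triangle inequality |s - 5| ≤ 7 + 5 = 12.
Hence |s² − 25| ≤ 12|s + 5|, which is < ε once |s + 5| < ε/12.
Take δ = min(2, ε/12). If 0 < |s + 5| < δ then both bounds hold and |s² − 25| ≤ 12|s + 5| < 12·(ε/12) = ε.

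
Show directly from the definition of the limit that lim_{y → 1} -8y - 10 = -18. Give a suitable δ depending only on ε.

δ = ε/8

Let ε > 0. We need δ > 0 so that 0 < |y − 1| < δ implies |(-8y - 10) + 18| < ε.
|(-8y - 10) + 18| = |-8y + 8| = 8|y − 1|.
Thus it suffices that |y − 1| < ε/8.
Choosing δ = ε/8 gives |(-8y - 10) + 18| = 8|y − 1| < ε whenever |y − 1| < δ.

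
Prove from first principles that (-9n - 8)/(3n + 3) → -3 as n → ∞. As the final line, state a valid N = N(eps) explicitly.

Fix eps > 0. For n ≥ 1, |(-9n - 8)/(3n + 3) + 3| = |3|/(3(3n + 3)) = 3/(3(3n + 3)).
Since 3n + 3 ≥ 3n for n ≥ 1, this is ≤ 3/(3·3n) = (1/3)/n.
So |(-9n - 8)/(3n + 3) + 3| < eps whenever n > (1/3)/eps.
Take N = (1/3)/eps. If n > N then |(-9n - 8)/(3n + 3) + 3| ≤ (1/3)/n < eps.

N = (1/3)/eps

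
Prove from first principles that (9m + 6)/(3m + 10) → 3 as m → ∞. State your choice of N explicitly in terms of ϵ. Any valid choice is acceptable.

Suppose ϵ > 0. For m ≥ 1, |(9m + 6)/(3m + 10) − 3| = |-72|/(3(3m + 10)) = 72/(3(3m + 10)).
Since 3m + 10 ≥ 3m for m ≥ 1, this is ≤ 72/(3·3m) = 8/m.
So |(9m + 6)/(3m + 10) − 3| < ϵ whenever m > 8/ϵ.
Take N = 8/ϵ. If m > N then |(9m + 6)/(3m + 10) − 3| ≤ 8/m < ϵ.

N = 8/ϵ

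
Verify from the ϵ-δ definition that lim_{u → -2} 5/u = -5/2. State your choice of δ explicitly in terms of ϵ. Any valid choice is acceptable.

δ = min(1, (2/5)ϵ)

Let ϵ > 0 be given. We seek δ > 0 such that 0 < |u + 2| < δ implies |5/u + 5/2| < ϵ.
|5/u + 5/2| = 5·|-2 − u|/(2·|u|) = 5|u + 2|/(2|u|).
Restrict δ ≤ 1. Then |u + 2| < 1 gives |u| > 1, so 2|u| > 2.
Then |5/u + 5/2| < 5|u + 2|/2, which is < ϵ when |u + 2| < (2/5)ϵ.
Take δ = min(1, (2/5)ϵ). Then 0 < |u + 2| < δ gives both |u + 2| < 1 and |u + 2| < (2/5)ϵ, so |5/u + 5/2| < ϵ.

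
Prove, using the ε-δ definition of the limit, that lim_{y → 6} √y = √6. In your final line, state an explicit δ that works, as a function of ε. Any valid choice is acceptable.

Let ε > 0. We want δ > 0 such that 0 < |y − 6| < δ implies |√y − √6| < ε.
Rationalise: √y − √6 = (y − 6)/(√y + √6), so |√y − √6| = |y − 6|/(√y + √6).
Restrict δ ≤ 6 so that |y − 6| < 6 forces y > 0, and then √y + √6 > √6.
Hence |√y − √6| < |y − 6|/√6, which is < ε once |y − 6| < √6·ε.
Take δ = min(6, √6·ε). If 0 < |y − 6| < δ then y > 0 and |√y − √6| < |y − 6|/√6 < ε.

δ = min(6, √6·ε)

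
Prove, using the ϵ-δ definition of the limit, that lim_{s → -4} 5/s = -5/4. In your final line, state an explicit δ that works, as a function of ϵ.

δ = min(2, (8/5)ϵ)

Let ϵ > 0. We seek δ > 0 such that 0 < |s + 4| < δ implies |5/s + 5/4| < ϵ.
|5/s + 5/4| = 5·|-4 − s|/(4·|s|) = 5|s + 4|/(4|s|).
Require δ ≤ 2 so that |s| > 4 − 2 = 2, hence 4|s| > 8.
Then |5/s + 5/4| < 5|s + 4|/8, which is < ϵ when |s + 4| < (8/5)ϵ.
Take δ = min(2, (8/5)ϵ). Then 0 < |s + 4| < δ gives both |s + 4| < 2 and |s + 4| < (8/5)ϵ, so |5/s + 5/4| < ϵ.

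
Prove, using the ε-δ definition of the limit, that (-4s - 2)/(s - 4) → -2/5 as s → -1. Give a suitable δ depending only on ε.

Let ε > 0 be given. We want δ > 0 with 0 < |s + 1| < δ ⇒ |(-4s - 2)/(s - 4) + 2/5| < ε.
Combining over a common denominator, (-4s - 2)/(s - 4) + 2/5 = [(-4s - 2)·(-5) − 2·(s - 4)] / [(-5)·(s - 4)] = 18(s + 1) / ((-5)(s - 4)).
So |(-4s - 2)/(s - 4) + 2/5| = 18|s + 1| / (5·|s − 4|).
Require δ ≤ 5/2, so |s − 4| ≥ |-5| − |s + 1| > 5 − 5/2 = 5/2.
Hence |(-4s - 2)/(s - 4) + 2/5| < 18|s + 1|/(5·(5/2)) = (36/25)|s + 1|, which is < ε once |s + 1| < (25/36)ε.
Take δ = min(5/2, (25/36)ε). Then 0 < |s + 1| < δ forces both bounds, so |(-4s - 2)/(s - 4) + 2/5| < ε.

δ = min(5/2, (25/36)ε)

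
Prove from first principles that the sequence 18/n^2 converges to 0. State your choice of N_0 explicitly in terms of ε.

Fix ε > 0. For n ≥ 1, |18/n^2 − 0| = 18/n^2.
18/n^2 < ε ⇔ n^2 > 18/ε ⇔ n > (18/ε)^{1/2}.
Take N_0 = (18/ε)^{1/2}. Then n > N_0 implies 18/n^2 < ε.

N_0 = (18/ε)^{1/2}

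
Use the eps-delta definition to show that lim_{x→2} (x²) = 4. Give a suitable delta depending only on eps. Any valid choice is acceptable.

delta = min(1, eps/5)

Suppose eps > 0. We seek delta > 0 with 0 < |x − 2| < delta ⇒ |x² − 4| < eps.
Factor: x² − 4 = (x − 2)(x + 2), so |x² − 4| = |x − 2|·|x + 2|.
Impose delta ≤ 1 so that |x| < 3; then |x + 2| ≤ 5.
Hence |x² − 4| ≤ 5|x − 2|, which is < eps once |x − 2| < eps/5.
Take delta = min(1, eps/5). If 0 < |x − 2| < delta then both bounds hold and |x² − 4| ≤ 5|x − 2| < 5·(eps/5) = eps.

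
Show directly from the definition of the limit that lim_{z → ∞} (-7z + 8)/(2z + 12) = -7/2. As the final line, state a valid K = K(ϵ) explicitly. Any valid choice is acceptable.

K = 25/ϵ

Let ϵ > 0 be given. We seek K > 0 such that z > K implies |(-7z + 8)/(2z + 12) + 7/2| < ϵ.
(-7z + 8)/(2z + 12) + 7/2 = (2(-7z + 8) − (-7)(2z + 12)) / (2(2z + 12)) = 100/(2(2z + 12)).
For z > 0 we have 2z + 12 > 2z, so |(-7z + 8)/(2z + 12) + 7/2| = 100/(2(2z + 12)) < 100/(2·2z) = 25/z.
Thus |(-7z + 8)/(2z + 12) + 7/2| < ϵ whenever z > 25/ϵ.
Take K = 25/ϵ. If z > K then |(-7z + 8)/(2z + 12) + 7/2| < 25/z < ϵ.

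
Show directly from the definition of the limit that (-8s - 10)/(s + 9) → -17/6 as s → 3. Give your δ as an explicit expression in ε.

δ = min(6, (36/31)ε)

Fix ε > 0. We want δ > 0 with 0 < |s − 3| < δ ⇒ |(-8s - 10)/(s + 9) + 17/6| < ε.
Combining over a common denominator, (-8s - 10)/(s + 9) + 17/6 = [(-8s - 10)·12 − (-34)·(s + 9)] / [12·(s + 9)] = -62(s − 3) / (12(s + 9)).
So |(-8s - 10)/(s + 9) + 17/6| = 62|s − 3| / (12·|s + 9|).
Require δ ≤ 6, so |s + 9| ≥ |12| − |s − 3| > 12 − 6 = 6.
Hence |(-8s - 10)/(s + 9) + 17/6| < 62|s − 3|/(12·6) = (31/36)|s − 3|, which is < ε once |s − 3| < (36/31)ε.
Take δ = min(6, (36/31)ε). Then 0 < |s − 3| < δ forces both bounds, so |(-8s - 10)/(s + 9) + 17/6| < ε.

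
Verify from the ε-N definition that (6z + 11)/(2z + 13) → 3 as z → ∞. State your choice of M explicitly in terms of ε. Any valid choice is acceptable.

M = 14/ε

Suppose ε > 0. We seek M > 0 such that z > M implies |(6z + 11)/(2z + 13) − 3| < ε.
(6z + 11)/(2z + 13) − 3 = (2(6z + 11) − 6(2z + 13)) / (2(2z + 13)) = -56/(2(2z + 13)).
For z > 0 we have 2z + 13 > 2z, so |(6z + 11)/(2z + 13) − 3| = 56/(2(2z + 13)) < 56/(2·2z) = 14/z.
Thus |(6z + 11)/(2z + 13) − 3| < ε whenever z > 14/ε.
Take M = 14/ε. If z > M then |(6z + 11)/(2z + 13) − 3| < 14/z < ε.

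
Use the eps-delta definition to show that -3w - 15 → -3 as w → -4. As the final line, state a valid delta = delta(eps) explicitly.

delta = eps/3

Let eps > 0. We need delta > 0 so that 0 < |w + 4| < delta implies |(-3w - 15) + 3| < eps.
|(-3w - 15) + 3| = |-3w - 12| = 3|w + 4|.
So 3|w + 4| < eps exactly when |w + 4| < eps/3.
Choosing delta = eps/3 gives |(-3w - 15) + 3| = 3|w + 4| < eps whenever |w + 4| < delta.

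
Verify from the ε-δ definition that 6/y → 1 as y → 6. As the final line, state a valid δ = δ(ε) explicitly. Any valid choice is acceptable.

Fix ε > 0. We seek δ > 0 such that 0 < |y − 6| < δ implies |6/y − 1| < ε.
|6/y − 1| = 6·|6 − y|/(6·|y|) = 6|y − 6|/(6|y|).
Restrict δ ≤ 3. Then |y − 6| < 3 gives |y| > 3, so 6|y| > 18.
Then |6/y − 1| < 6|y − 6|/18, which is < ε when |y − 6| < 3ε.
Take δ = min(3, 3ε). Then 0 < |y − 6| < δ gives both |y − 6| < 3 and |y − 6| < 3ε, so |6/y − 1| < ε.

δ = min(3, 3ε)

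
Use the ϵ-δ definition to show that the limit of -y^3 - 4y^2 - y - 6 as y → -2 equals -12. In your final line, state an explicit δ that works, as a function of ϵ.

Fix ϵ > 0. We want δ > 0 such that 0 < |y + 2| < δ implies |(-y^3 - 4y^2 - y - 6) + 12| < ϵ.
(-y^3 - 4y^2 - y - 6) + 12 = -y^3 - 4y^2 - y + 6 = (y + 2)(-y^2 - 2y + 3).
So |(-y^3 - 4y^2 - y - 6) + 12| = |y + 2|·|-y^2 - 2y + 3|.
Require δ ≤ 1. Then |y + 2| < 1 gives |y| < 3, and by the triangle inequality |-y^2 - 2y + 3| ≤ 3^2 + 2·3 + 3 = 18.
Hence |(-y^3 - 4y^2 - y - 6) + 12| ≤ 18|y + 2| < ϵ provided |y + 2| < ϵ/18.
Take δ = min(1, ϵ/18). Then 0 < |y + 2| < δ gives both |y + 2| < 1 and |y + 2| < ϵ/18, so |(-y^3 - 4y^2 - y - 6) + 12| < ϵ.

δ = min(1, ϵ/18)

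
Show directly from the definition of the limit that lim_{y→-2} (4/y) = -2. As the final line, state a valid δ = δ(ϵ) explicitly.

δ = min(1, (1/2)ϵ)

Fix ϵ > 0. We seek δ > 0 such that 0 < |y + 2| < δ implies |4/y + 2| < ϵ.
|4/y + 2| = 4·|-2 − y|/(2·|y|) = 4|y + 2|/(2|y|).
Require δ ≤ 1 so that |y| > 2 − 1 = 1, hence 2|y| > 2.
Then |4/y + 2| < 4|y + 2|/2, which is < ϵ when |y + 2| < (1/2)ϵ.
Take δ = min(1, (1/2)ϵ). Then 0 < |y + 2| < δ gives both |y + 2| < 1 and |y + 2| < (1/2)ϵ, so |4/y + 2| < ϵ.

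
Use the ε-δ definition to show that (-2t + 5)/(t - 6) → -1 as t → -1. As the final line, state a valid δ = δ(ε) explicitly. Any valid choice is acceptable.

δ = min(7/2, (7/2)ε)

Let ε > 0. We want δ > 0 with 0 < |t + 1| < δ ⇒ |(-2t + 5)/(t - 6) + 1| < ε.
Combining over a common denominator, (-2t + 5)/(t - 6) + 1 = [(-2t + 5)·(-7) − 7·(t - 6)] / [(-7)·(t - 6)] = 7(t + 1) / ((-7)(t - 6)).
So |(-2t + 5)/(t - 6) + 1| = 7|t + 1| / (7·|t − 6|).
Restrict δ ≤ 7/2. Then |t + 1| < 7/2 gives |t − 6| = |(t + 1) + (-7)| ≥ 7 − 7/2 = 7/2.
Hence |(-2t + 5)/(t - 6) + 1| < 7|t + 1|/(7·(7/2)) = (2/7)|t + 1|, which is < ε once |t + 1| < (7/2)ε.
Take δ = min(7/2, (7/2)ε). Then 0 < |t + 1| < δ forces both bounds, so |(-2t + 5)/(t - 6) + 1| < ε.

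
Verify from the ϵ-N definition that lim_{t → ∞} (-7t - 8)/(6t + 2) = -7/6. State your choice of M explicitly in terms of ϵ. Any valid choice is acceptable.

Let ϵ > 0. We seek M > 0 such that t > M implies |(-7t - 8)/(6t + 2) + 7/6| < ϵ.
(-7t - 8)/(6t + 2) + 7/6 = (6(-7t - 8) − (-7)(6t + 2)) / (6(6t + 2)) = -34/(6(6t + 2)).
For t > 0 we have 6t + 2 > 6t, so |(-7t - 8)/(6t + 2) + 7/6| = 34/(6(6t + 2)) < 34/(6·6t) = (17/18)/t.
Thus |(-7t - 8)/(6t + 2) + 7/6| < ϵ whenever t > (17/18)/ϵ.
Take M = (17/18)/ϵ. If t > M then |(-7t - 8)/(6t + 2) + 7/6| < (17/18)/t < ϵ.

M = (17/18)/ϵ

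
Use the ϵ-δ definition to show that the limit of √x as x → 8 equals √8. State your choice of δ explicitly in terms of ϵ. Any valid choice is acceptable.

δ = min(8, √8·ϵ)

Fix ϵ > 0. We want δ > 0 such that 0 < |x − 8| < δ implies |√x − √8| < ϵ.
Rationalise: √x − √8 = (x − 8)/(√x + √8), so |√x − √8| = |x − 8|/(√x + √8).
Restrict δ ≤ 8 so that |x − 8| < 8 forces x > 0, and then √x + √8 > √8.
Hence |√x − √8| < |x − 8|/√8, which is < ϵ once |x − 8| < √8·ϵ.
Take δ = min(8, √8·ϵ). If 0 < |x − 8| < δ then x > 0 and |√x − √8| < |x − 8|/√8 < ϵ.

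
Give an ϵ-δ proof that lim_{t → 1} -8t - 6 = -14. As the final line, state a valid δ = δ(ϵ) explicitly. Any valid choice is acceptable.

δ = ϵ/8

Suppose ϵ > 0. We need δ > 0 so that 0 < |t − 1| < δ implies |(-8t - 6) + 14| < ϵ.
Since (-8t - 6) + 14 = -8(t − 1), we have |(-8t - 6) + 14| = 8|t − 1|.
Thus it suffices that |t − 1| < ϵ/8.
Take δ = ϵ/8. If 0 < |t − 1| < δ then |(-8t - 6) + 14| = 8|t − 1| < 8·(ϵ/8) = ϵ.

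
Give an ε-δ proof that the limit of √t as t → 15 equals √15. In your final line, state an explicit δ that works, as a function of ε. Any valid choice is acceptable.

Suppose ε > 0. We want δ > 0 such that 0 < |t − 15| < δ implies |√t − √15| < ε.
Rationalise: √t − √15 = (t − 15)/(√t + √15), so |√t − √15| = |t − 15|/(√t + √15).
Restrict δ ≤ 15 so that |t − 15| < 15 forces t > 0, and then √t + √15 > √15.
Hence |√t − √15| < |t − 15|/√15, which is < ε once |t − 15| < √15·ε.
Take δ = min(15, √15·ε). If 0 < |t − 15| < δ then t > 0 and |√t − √15| < |t − 15|/√15 < ε.

δ = min(15, √15·ε)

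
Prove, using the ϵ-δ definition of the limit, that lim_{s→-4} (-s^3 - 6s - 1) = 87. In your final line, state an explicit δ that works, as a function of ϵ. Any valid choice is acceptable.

δ = min(2, ϵ/82)

Let ϵ > 0. We want δ > 0 such that 0 < |s + 4| < δ implies |(-s^3 - 6s - 1) − 87| < ϵ.
(-s^3 - 6s - 1) − 87 = -s^3 - 6s - 88 = (s + 4)(-s^2 + 4s - 22).
So |(-s^3 - 6s - 1) − 87| = |s + 4|·|-s^2 + 4s - 22|.
Require δ ≤ 2. Then |s + 4| < 2 gives |s| < 6, and by the triangle inequality |-s^2 + 4s - 22| ≤ 6^2 + 4·6 + 22 = 82.
Hence |(-s^3 - 6s - 1) − 87| ≤ 82|s + 4| < ϵ provided |s + 4| < ϵ/82.
Choosing δ = min(2, ϵ/82) ensures both conditions, hence |(-s^3 - 6s - 1) − 87| < ϵ.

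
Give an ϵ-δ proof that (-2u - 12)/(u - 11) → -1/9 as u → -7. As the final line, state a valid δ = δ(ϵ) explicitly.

Suppose ϵ > 0. We want δ > 0 with 0 < |u + 7| < δ ⇒ |(-2u - 12)/(u - 11) + 1/9| < ϵ.
Combining over a common denominator, (-2u - 12)/(u - 11) + 1/9 = [(-2u - 12)·(-18) − 2·(u - 11)] / [(-18)·(u - 11)] = 34(u + 7) / ((-18)(u - 11)).
So |(-2u - 12)/(u - 11) + 1/9| = 34|u + 7| / (18·|u − 11|).
Require δ ≤ 9, so |u − 11| ≥ |-18| − |u + 7| > 18 − 9 = 9.
Hence |(-2u - 12)/(u - 11) + 1/9| < 34|u + 7|/(18·9) = (17/81)|u + 7|, which is < ϵ once |u + 7| < (81/17)ϵ.
Take δ = min(9, (81/17)ϵ). Then 0 < |u + 7| < δ forces both bounds, so |(-2u - 12)/(u - 11) + 1/9| < ϵ.

δ = min(9, (81/17)ϵ)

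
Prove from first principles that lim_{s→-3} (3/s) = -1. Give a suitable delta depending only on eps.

Suppose eps > 0. We seek delta > 0 such that 0 < |s + 3| < delta implies |3/s + 1| < eps.
|3/s + 1| = 3·|-3 − s|/(3·|s|) = 3|s + 3|/(3|s|).
Restrict delta ≤ 3/2. Then |s + 3| < 3/2 gives |s| > 3/2, so 3|s| > 9/2.
Then |3/s + 1| < 3|s + 3|/(9/2), which is < eps when |s + 3| < (3/2)eps.
Take delta = min(3/2, (3/2)eps). Then 0 < |s + 3| < delta gives both |s + 3| < 3/2 and |s + 3| < (3/2)eps, so |3/s + 1| < eps.

delta = min(3/2, (3/2)eps)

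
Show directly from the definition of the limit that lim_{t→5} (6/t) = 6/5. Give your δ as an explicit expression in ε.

δ = min(5/2, (25/12)ε)

Suppose ε > 0. We seek δ > 0 such that 0 < |t − 5| < δ implies |6/t − (6/5)| < ε.
|6/t − (6/5)| = 6·|5 − t|/(5·|t|) = 6|t − 5|/(5|t|).
Require δ ≤ 5/2 so that |t| > 5 − 5/2 = 5/2, hence 5|t| > 25/2.
Then |6/t − (6/5)| < 6|t − 5|/(25/2), which is < ε when |t − 5| < (25/12)ε.
Take δ = min(5/2, (25/12)ε). Then 0 < |t − 5| < δ gives both |t − 5| < 5/2 and |t − 5| < (25/12)ε, so |6/t − (6/5)| < ε.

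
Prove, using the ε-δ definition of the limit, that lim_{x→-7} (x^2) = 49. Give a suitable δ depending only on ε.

δ = min(1, ε/15)

Let ε > 0. We seek δ > 0 with 0 < |x + 7| < δ ⇒ |x^2 − 49| < ε.
Factor: x^2 − 49 = (x + 7)(x - 7), so |x^2 − 49| = |x + 7|·|x - 7|.
Impose δ ≤ 1 so that |x| < 8; then |x - 7| ≤ 15.
Hence |x^2 − 49| ≤ 15|x + 7|, which is < ε once |x + 7| < ε/15.
Take δ = min(1, ε/15). If 0 < |x + 7| < δ then both bounds hold and |x^2 − 49| ≤ 15|x + 7| < 15·(ε/15) = ε.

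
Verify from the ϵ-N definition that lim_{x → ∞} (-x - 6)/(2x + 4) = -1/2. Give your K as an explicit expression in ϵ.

K = 2/ϵ

Let ϵ > 0. We seek K > 0 such that x > K implies |(-x - 6)/(2x + 4) + 1/2| < ϵ.
(-x - 6)/(2x + 4) + 1/2 = (2(-x - 6) − (-1)(2x + 4)) / (2(2x + 4)) = -8/(2(2x + 4)).
For x > 0 we have 2x + 4 > 2x, so |(-x - 6)/(2x + 4) + 1/2| = 8/(2(2x + 4)) < 8/(2·2x) = 2/x.
Thus |(-x - 6)/(2x + 4) + 1/2| < ϵ whenever x > 2/ϵ.
Take K = 2/ϵ. If x > K then |(-x - 6)/(2x + 4) + 1/2| < 2/x < ϵ.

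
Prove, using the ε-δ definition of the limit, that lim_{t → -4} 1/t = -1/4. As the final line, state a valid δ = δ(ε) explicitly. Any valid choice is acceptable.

δ = min(2, 8ε)

Suppose ε > 0. We seek δ > 0 such that 0 < |t + 4| < δ implies |1/t + 1/4| < ε.
|1/t + 1/4| = |-4 − t|/(4·|t|) = |t + 4|/(4|t|).
Restrict δ ≤ 2. Then |t + 4| < 2 gives |t| > 2, so 4|t| > 8.
Then |1/t + 1/4| < |t + 4|/8, which is < ε when |t + 4| < 8ε.
Take δ = min(2, 8ε). Then 0 < |t + 4| < δ gives both |t + 4| < 2 and |t + 4| < 8ε, so |1/t + 1/4| < ε.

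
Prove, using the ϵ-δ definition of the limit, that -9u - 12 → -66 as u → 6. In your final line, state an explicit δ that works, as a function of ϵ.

δ = ϵ/9

Let ϵ > 0. We need δ > 0 so that 0 < |u − 6| < δ implies |(-9u - 12) + 66| < ϵ.
|(-9u - 12) + 66| = |-9u + 54| = 9|u − 6|.
So 9|u − 6| < ϵ exactly when |u − 6| < ϵ/9.
Choosing δ = ϵ/9 gives |(-9u - 12) + 66| = 9|u − 6| < ϵ whenever |u − 6| < δ.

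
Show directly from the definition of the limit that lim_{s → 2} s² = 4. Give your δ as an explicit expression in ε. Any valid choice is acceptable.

δ = min(2, ε/6)

Suppose ε > 0. We seek δ > 0 with 0 < |s − 2| < δ ⇒ |s² − 4| < ε.
Factor: s² − 4 = (s − 2)(s + 2), so |s² − 4| = |s − 2|·|s + 2|.
Impose δ ≤ 2 so that |s| < 4; then |s + 2| ≤ 6.
Hence |s² − 4| ≤ 6|s − 2|, which is < ε once |s − 2| < ε/6.
Take δ = min(2, ε/6). If 0 < |s − 2| < δ then both bounds hold and |s² − 4| ≤ 6|s − 2| < 6·(ε/6) = ε.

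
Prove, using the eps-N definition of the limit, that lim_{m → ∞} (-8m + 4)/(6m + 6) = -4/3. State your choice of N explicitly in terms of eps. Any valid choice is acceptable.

N = 2/eps

Let eps > 0. For m ≥ 1, |(-8m + 4)/(6m + 6) + 4/3| = |72|/(6(6m + 6)) = 72/(6(6m + 6)).
Since 6m + 6 ≥ 6m for m ≥ 1, this is ≤ 72/(6·6m) = 2/m.
So |(-8m + 4)/(6m + 6) + 4/3| < eps whenever m > 2/eps.
Take N = 2/eps. If m > N then |(-8m + 4)/(6m + 6) + 4/3| ≤ 2/m < eps.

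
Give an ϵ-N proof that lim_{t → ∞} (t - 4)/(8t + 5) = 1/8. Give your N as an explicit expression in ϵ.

Let ϵ > 0. We seek N > 0 such that t > N implies |(t - 4)/(8t + 5) − (1/8)| < ϵ.
(t - 4)/(8t + 5) − (1/8) = (8(t - 4) − (8t + 5)) / (8(8t + 5)) = -37/(8(8t + 5)).
For t > 0 we have 8t + 5 > 8t, so |(t - 4)/(8t + 5) − (1/8)| = 37/(8(8t + 5)) < 37/(8·8t) = (37/64)/t.
Thus |(t - 4)/(8t + 5) − (1/8)| < ϵ whenever t > (37/64)/ϵ.
Take N = (37/64)/ϵ. If t > N then |(t - 4)/(8t + 5) − (1/8)| < (37/64)/t < ϵ.

N = (37/64)/ϵ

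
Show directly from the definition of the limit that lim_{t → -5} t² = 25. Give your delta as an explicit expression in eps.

delta = min(1, eps/11)

Fix eps > 0. We seek delta > 0 with 0 < |t + 5| < delta ⇒ |t² − 25| < eps.
Factor: t² − 25 = (t + 5)(t - 5), so |t² − 25| = |t + 5|·|t - 5|.
Restrict delta ≤ 1. Then |t + 5| < 1 gives |t| < 6, so by the triangle inequality |t - 5| ≤ 6 + 5 = 11.
Hence |t² − 25| ≤ 11|t + 5|, which is < eps once |t + 5| < eps/11.
Take delta = min(1, eps/11). If 0 < |t + 5| < delta then both bounds hold and |t² − 25| ≤ 11|t + 5| < 11·(eps/11) = eps.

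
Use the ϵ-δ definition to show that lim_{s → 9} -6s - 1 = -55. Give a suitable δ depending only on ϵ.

Let ϵ > 0. We need δ > 0 so that 0 < |s − 9| < δ implies |(-6s - 1) + 55| < ϵ.
|(-6s - 1) + 55| = |-6s + 54| = 6|s − 9|.
So 6|s − 9| < ϵ exactly when |s − 9| < ϵ/6.
Choosing δ = ϵ/6 gives |(-6s - 1) + 55| = 6|s − 9| < ϵ whenever |s − 9| < δ.

δ = ϵ/6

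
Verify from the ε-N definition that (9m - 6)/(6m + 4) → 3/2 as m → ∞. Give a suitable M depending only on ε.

Let ε > 0. For m ≥ 1, |(9m - 6)/(6m + 4) − (3/2)| = |-72|/(6(6m + 4)) = 72/(6(6m + 4)).
Since 6m + 4 ≥ 6m for m ≥ 1, this is ≤ 72/(6·6m) = 2/m.
So |(9m - 6)/(6m + 4) − (3/2)| < ε whenever m > 2/ε.
Take M = 2/ε. If m > M then |(9m - 6)/(6m + 4) − (3/2)| ≤ 2/m < ε.

M = 2/ε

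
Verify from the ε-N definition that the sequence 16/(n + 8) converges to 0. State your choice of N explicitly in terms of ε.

N = 16/ε

Let ε > 0 be given. For n ≥ 1, |16/(n + 8) − 0| = 16/(n + 8) ≤ 16/n.
We need 16/n < ε, i.e. n > 16/ε.
Take N = 16/ε. If n > N then |16/(n + 8)| ≤ 16/n < ε.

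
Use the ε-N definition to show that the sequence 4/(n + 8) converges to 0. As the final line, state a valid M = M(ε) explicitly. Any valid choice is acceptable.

Let ε > 0 be given. For n ≥ 1, |4/(n + 8) − 0| = 4/(n + 8) ≤ 4/n.
We need 4/n < ε, i.e. n > 4/ε.
Take M = 4/ε. If n > M then |4/(n + 8)| ≤ 4/n < ε.

M = 4/ε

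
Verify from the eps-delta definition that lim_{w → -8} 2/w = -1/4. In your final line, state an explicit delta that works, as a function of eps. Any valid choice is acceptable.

delta = min(4, 16eps)

Let eps > 0. We seek delta > 0 such that 0 < |w + 8| < delta implies |2/w + 1/4| < eps.
|2/w + 1/4| = 2·|-8 − w|/(8·|w|) = 2|w + 8|/(8|w|).
Require delta ≤ 4 so that |w| > 8 − 4 = 4, hence 8|w| > 32.
Then |2/w + 1/4| < 2|w + 8|/32, which is < eps when |w + 8| < 16eps.
Take delta = min(4, 16eps). Then 0 < |w + 8| < delta gives both |w + 8| < 4 and |w + 8| < 16eps, so |2/w + 1/4| < eps.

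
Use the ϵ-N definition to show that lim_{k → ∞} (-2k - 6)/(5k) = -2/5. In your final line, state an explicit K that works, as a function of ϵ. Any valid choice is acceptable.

Suppose ϵ > 0. For k ≥ 1, |(-2k - 6)/(5k) + 2/5| = |-30|/(5(5k)) = 30/(5(5k)).
Since 5k ≥ 5k for k ≥ 1, this is ≤ 30/(5·5k) = (6/5)/k.
So |(-2k - 6)/(5k) + 2/5| < ϵ whenever k > (6/5)/ϵ.
Take K = (6/5)/ϵ. If k > K then |(-2k - 6)/(5k) + 2/5| ≤ (6/5)/k < ϵ.

K = (6/5)/ϵ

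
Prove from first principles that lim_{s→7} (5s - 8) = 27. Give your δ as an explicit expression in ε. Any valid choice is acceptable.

Let ε > 0 be given. We need δ > 0 so that 0 < |s − 7| < δ implies |(5s - 8) − 27| < ε.
Since (5s - 8) − 27 = 5(s − 7), we have |(5s - 8) − 27| = 5|s − 7|.
So 5|s − 7| < ε exactly when |s − 7| < ε/5.
Take δ = ε/5. If 0 < |s − 7| < δ then |(5s - 8) − 27| = 5|s − 7| < 5·(ε/5) = ε.

δ = ε/5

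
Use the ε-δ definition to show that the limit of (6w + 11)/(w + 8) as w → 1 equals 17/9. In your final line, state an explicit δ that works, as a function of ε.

Suppose ε > 0. We want δ > 0 with 0 < |w − 1| < δ ⇒ |(6w + 11)/(w + 8) − (17/9)| < ε.
Combining over a common denominator, (6w + 11)/(w + 8) − (17/9) = [(6w + 11)·9 − 17·(w + 8)] / [9·(w + 8)] = 37(w − 1) / (9(w + 8)).
So |(6w + 11)/(w + 8) − (17/9)| = 37|w − 1| / (9·|w + 8|).
Restrict δ ≤ 9/2. Then |w − 1| < 9/2 gives |w + 8| = |(w − 1) + 9| ≥ 9 − 9/2 = 9/2.
Hence |(6w + 11)/(w + 8) − (17/9)| < 37|w − 1|/(9·(9/2)) = (74/81)|w − 1|, which is < ε once |w − 1| < (81/74)ε.
Take δ = min(9/2, (81/74)ε). Then 0 < |w − 1| < δ forces both bounds, so |(6w + 11)/(w + 8) − (17/9)| < ε.

δ = min(9/2, (81/74)ε)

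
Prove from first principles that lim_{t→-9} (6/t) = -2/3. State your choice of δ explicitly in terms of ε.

Fix ε > 0. We seek δ > 0 such that 0 < |t + 9| < δ implies |6/t + 2/3| < ε.
|6/t + 2/3| = 6·|-9 − t|/(9·|t|) = 6|t + 9|/(9|t|).
Require δ ≤ 9/2 so that |t| > 9 − 9/2 = 9/2, hence 9|t| > 81/2.
Then |6/t + 2/3| < 6|t + 9|/(81/2), which is < ε when |t + 9| < (27/4)ε.
Take δ = min(9/2, (27/4)ε). Then 0 < |t + 9| < δ gives both |t + 9| < 9/2 and |t + 9| < (27/4)ε, so |6/t + 2/3| < ε.

δ = min(9/2, (27/4)ε)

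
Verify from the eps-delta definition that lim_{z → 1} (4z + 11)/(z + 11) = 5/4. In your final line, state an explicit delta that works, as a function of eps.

delta = min(6, (24/11)eps)

Let eps > 0 be given. We want delta > 0 with 0 < |z − 1| < delta ⇒ |(4z + 11)/(z + 11) − (5/4)| < eps.
Combining over a common denominator, (4z + 11)/(z + 11) − (5/4) = [(4z + 11)·12 − 15·(z + 11)] / [12·(z + 11)] = 33(z − 1) / (12(z + 11)).
So |(4z + 11)/(z + 11) − (5/4)| = 33|z − 1| / (12·|z + 11|).
Require delta ≤ 6, so |z + 11| ≥ |12| − |z − 1| > 12 − 6 = 6.
Hence |(4z + 11)/(z + 11) − (5/4)| < 33|z − 1|/(12·6) = (11/24)|z − 1|, which is < eps once |z − 1| < (24/11)eps.
Take delta = min(6, (24/11)eps). Then 0 < |z − 1| < delta forces both bounds, so |(4z + 11)/(z + 11) − (5/4)| < eps.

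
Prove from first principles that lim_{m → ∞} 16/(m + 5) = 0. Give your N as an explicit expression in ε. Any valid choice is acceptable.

N = 16/ε

Let ε > 0 be given. For m ≥ 1, |16/(m + 5) − 0| = 16/(m + 5) ≤ 16/m.
We need 16/m < ε, i.e. m > 16/ε.
Take N = 16/ε. If m > N then |16/(m + 5)| ≤ 16/m < ε.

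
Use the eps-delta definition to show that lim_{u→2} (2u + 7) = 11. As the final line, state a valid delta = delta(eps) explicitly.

Let eps > 0 be given. We need delta > 0 so that 0 < |u − 2| < delta implies |(2u + 7) − 11| < eps.
Since (2u + 7) − 11 = 2(u − 2), we have |(2u + 7) − 11| = 2|u − 2|.
So 2|u − 2| < eps exactly when |u − 2| < eps/2.
Choosing delta = eps/2 gives |(2u + 7) − 11| = 2|u − 2| < eps whenever |u − 2| < delta.

delta = eps/2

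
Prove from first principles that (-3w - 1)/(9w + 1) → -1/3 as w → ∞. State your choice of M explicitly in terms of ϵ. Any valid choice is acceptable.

M = (2/27)/ϵ

Suppose ϵ > 0. We seek M > 0 such that w > M implies |(-3w - 1)/(9w + 1) + 1/3| < ϵ.
(-3w - 1)/(9w + 1) + 1/3 = (9(-3w - 1) − (-3)(9w + 1)) / (9(9w + 1)) = -6/(9(9w + 1)).
For w > 0 we have 9w + 1 > 9w, so |(-3w - 1)/(9w + 1) + 1/3| = 6/(9(9w + 1)) < 6/(9·9w) = (2/27)/w.
Thus |(-3w - 1)/(9w + 1) + 1/3| < ϵ whenever w > (2/27)/ϵ.
Take M = (2/27)/ϵ. If w > M then |(-3w - 1)/(9w + 1) + 1/3| < (2/27)/w < ϵ.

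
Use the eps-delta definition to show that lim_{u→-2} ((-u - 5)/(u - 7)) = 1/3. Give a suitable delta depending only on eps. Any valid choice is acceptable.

delta = min(9/2, (27/8)eps)

Fix eps > 0. We want delta > 0 with 0 < |u + 2| < delta ⇒ |(-u - 5)/(u - 7) − (1/3)| < eps.
Combining over a common denominator, (-u - 5)/(u - 7) − (1/3) = [(-u - 5)·(-9) − (-3)·(u - 7)] / [(-9)·(u - 7)] = 12(u + 2) / ((-9)(u - 7)).
So |(-u - 5)/(u - 7) − (1/3)| = 12|u + 2| / (9·|u − 7|).
Restrict delta ≤ 9/2. Then |u + 2| < 9/2 gives |u − 7| = |(u + 2) + (-9)| ≥ 9 − 9/2 = 9/2.
Hence |(-u - 5)/(u - 7) − (1/3)| < 12|u + 2|/(9·(9/2)) = (8/27)|u + 2|, which is < eps once |u + 2| < (27/8)eps.
Take delta = min(9/2, (27/8)eps). Then 0 < |u + 2| < delta forces both bounds, so |(-u - 5)/(u - 7) − (1/3)| < eps.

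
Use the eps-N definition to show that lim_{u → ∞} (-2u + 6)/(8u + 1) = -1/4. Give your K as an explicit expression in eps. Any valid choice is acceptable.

Let eps > 0. We seek K > 0 such that u > K implies |(-2u + 6)/(8u + 1) + 1/4| < eps.
(-2u + 6)/(8u + 1) + 1/4 = (8(-2u + 6) − (-2)(8u + 1)) / (8(8u + 1)) = 50/(8(8u + 1)).
For u > 0 we have 8u + 1 > 8u, so |(-2u + 6)/(8u + 1) + 1/4| = 50/(8(8u + 1)) < 50/(8·8u) = (25/32)/u.
Thus |(-2u + 6)/(8u + 1) + 1/4| < eps whenever u > (25/32)/eps.
Take K = (25/32)/eps. If u > K then |(-2u + 6)/(8u + 1) + 1/4| < (25/32)/u < eps.

K = (25/32)/eps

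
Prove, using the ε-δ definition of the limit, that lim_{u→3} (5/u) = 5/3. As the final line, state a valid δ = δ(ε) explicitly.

Fix ε > 0. We seek δ > 0 such that 0 < |u − 3| < δ implies |5/u − (5/3)| < ε.
|5/u − (5/3)| = 5·|3 − u|/(3·|u|) = 5|u − 3|/(3|u|).
Restrict δ ≤ 3/2. Then |u − 3| < 3/2 gives |u| > 3/2, so 3|u| > 9/2.
Then |5/u − (5/3)| < 5|u − 3|/(9/2), which is < ε when |u − 3| < (9/10)ε.
Take δ = min(3/2, (9/10)ε). Then 0 < |u − 3| < δ gives both |u − 3| < 3/2 and |u − 3| < (9/10)ε, so |5/u − (5/3)| < ε.

δ = min(3/2, (9/10)ε)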